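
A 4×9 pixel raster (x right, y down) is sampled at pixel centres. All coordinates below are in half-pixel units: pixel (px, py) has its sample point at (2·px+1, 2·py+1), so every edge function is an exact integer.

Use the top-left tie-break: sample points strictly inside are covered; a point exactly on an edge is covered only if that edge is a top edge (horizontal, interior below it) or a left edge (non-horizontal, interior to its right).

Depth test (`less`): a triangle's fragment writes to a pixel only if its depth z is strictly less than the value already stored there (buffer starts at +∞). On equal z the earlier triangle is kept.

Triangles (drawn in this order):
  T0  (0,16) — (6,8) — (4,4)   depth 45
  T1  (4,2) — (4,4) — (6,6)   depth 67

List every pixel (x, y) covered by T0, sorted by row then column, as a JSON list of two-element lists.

T0:
  2·area = 40  (B↔C swapped to make it positive)
  edge (0, 16)→(4, 4): d=(4,-12) top-left  bias=+0
  edge (4, 4)→(6, 8): d=(2,4) right/bottom  bias=-1
  edge (6, 8)→(0, 16): d=(-6,8) right/bottom  bias=-1
    (2,0)@(5, 1): e=[0,-10,50] → ·  [on edge]
    (1,3)@(3, 7): e=[0,10,30] → #  [on edge]
    (2,3)@(5, 7): e=[24,2,14] → #
    (3,3)@(7, 7): e=[48,-6,-2] → ·
    (1,4)@(3, 9): e=[8,14,18] → #
    (3,4)@(7, 9): e=[56,-2,-14] → ·
    (1,5)@(3, 11): e=[16,18,6] → #
    (2,5)@(5, 11): e=[40,10,-10] → ·
    (0,6)@(1, 13): e=[0,30,10] → #  [on edge]
    (1,6)@(3, 13): e=[24,22,-6] → ·
    (0,7)@(1, 15): e=[8,34,-2] → ·
  covered (6 px):
    · · · ·
    · · · ·
    · · · ·
    · # # ·
    · # # ·
    · # · ·
    # · · ·
    · · · ·
    · · · ·
T1:
  2·area = 4  (B↔C swapped to make it positive)
  edge (4, 2)→(6, 6): d=(2,4) right/bottom  bias=-1
  edge (6, 6)→(4, 4): d=(-2,-2) top-left  bias=+0
  edge (4, 4)→(4, 2): d=(0,-2) top-left  bias=+0
    (0,0)@(1, 1): e=[10,0,-6] → ·  [on edge]
    (1,1)@(3, 3): e=[6,0,-2] → ·  [on edge]
    (2,2)@(5, 5): e=[2,0,2] → #  [on edge]
    (3,2)@(7, 5): e=[-6,4,6] → ·
    (2,3)@(5, 7): e=[6,-4,2] → ·
    (3,3)@(7, 7): e=[-2,0,6] → ·  [on edge]
  covered (1 px):
    · · · ·
    · · · ·
    · · # ·
    · · · ·
    · · · ·
    · · · ·
    · · · ·
    · · · ·
    · · · ·

Final: [[1,3],[2,3],[1,4],[2,4],[1,5],[0,6]]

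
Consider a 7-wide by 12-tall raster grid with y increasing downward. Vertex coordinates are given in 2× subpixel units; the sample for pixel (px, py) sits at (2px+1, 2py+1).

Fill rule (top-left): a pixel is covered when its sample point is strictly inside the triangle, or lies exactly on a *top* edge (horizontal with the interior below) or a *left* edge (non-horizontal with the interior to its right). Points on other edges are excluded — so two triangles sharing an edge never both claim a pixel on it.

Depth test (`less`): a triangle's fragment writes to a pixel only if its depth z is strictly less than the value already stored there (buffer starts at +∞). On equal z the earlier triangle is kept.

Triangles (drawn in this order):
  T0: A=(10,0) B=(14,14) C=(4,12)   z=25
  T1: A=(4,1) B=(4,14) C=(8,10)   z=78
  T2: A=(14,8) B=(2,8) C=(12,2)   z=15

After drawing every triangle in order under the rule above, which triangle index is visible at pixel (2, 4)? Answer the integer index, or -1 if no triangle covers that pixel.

T0:
  2·area = 132
  edge (10, 0)→(14, 14): d=(4,14) right/bottom  bias=-1
  edge (14, 14)→(4, 12): d=(-10,-2) top-left  bias=+0
  edge (4, 12)→(10, 0): d=(6,-12) top-left  bias=+0
    (4,1)@(9, 3): e=[26,100,6] → █
    (5,1)@(11, 3): e=[-2,104,30] → ·
    (4,2)@(9, 5): e=[34,80,18] → █
    (5,2)@(11, 5): e=[6,84,42] → █
    (6,2)@(13, 5): e=[-22,88,66] → ·
    (3,3)@(7, 7): e=[70,56,6] → █
    (6,3)@(13, 7): e=[-14,68,78] → ·
    (3,4)@(7, 9): e=[78,36,18] → █
    (6,4)@(13, 9): e=[-6,48,90] → ·
    (2,5)@(5, 11): e=[114,12,6] → █
    (6,5)@(13, 11): e=[2,28,102] → █
    (2,6)@(5, 13): e=[122,-8,18] → ·
    (4,6)@(9, 13): e=[66,0,66] → █  [on edge]
  covered (17 px):
    · · · · · · ·
    · · · · █ · ·
    · · · · █ █ ·
    · · · █ █ █ ·
    · · · █ █ █ ·
    · · █ █ █ █ █
    · · · · █ █ █
    · · · · · · ·
    · · · · · · ·
    · · · · · · ·
    · · · · · · ·
    · · · · · · ·
T1:
  2·area = 52  (B↔C swapped to make it positive)
  edge (4, 1)→(8, 10): d=(4,9) right/bottom  bias=-1
  edge (8, 10)→(4, 14): d=(-4,4) right/bottom  bias=-1
  edge (4, 14)→(4, 1): d=(0,-13) top-left  bias=+0
    (2,2)@(5, 5): e=[7,32,13] → █
    (3,2)@(7, 5): e=[-11,24,39] → ·
    (6,2)@(13, 5): e=[-65,0,117] → ·  [on edge]
    (2,3)@(5, 7): e=[15,24,13] → █
    (3,3)@(7, 7): e=[-3,16,39] → ·
    (5,3)@(11, 7): e=[-39,0,91] → ·  [on edge]
    (2,4)@(5, 9): e=[23,16,13] → █
    (3,4)@(7, 9): e=[5,8,39] → █
    (4,4)@(9, 9): e=[-13,0,65] → ·  [on edge]
    (2,5)@(5, 11): e=[31,8,13] → █
    (3,5)@(7, 11): e=[13,0,39] → ·  [on edge]
    (2,6)@(5, 13): e=[39,0,13] → ·  [on edge]
    (1,7)@(3, 15): e=[65,0,-13] → ·  [on edge]
    (0,8)@(1, 17): e=[91,0,-39] → ·  [on edge]
  covered (5 px):
    · · · · · · ·
    · · · · · · ·
    · · █ · · · ·
    · · █ · · · ·
    · · █ █ · · ·
    · · █ · · · ·
    · · · · · · ·
    · · · · · · ·
    · · · · · · ·
    · · · · · · ·
    · · · · · · ·
    · · · · · · ·
T2:
  2·area = 72
  edge (14, 8)→(2, 8): d=(-12,0) right/bottom  bias=-1
  edge (2, 8)→(12, 2): d=(10,-6) top-left  bias=+0
  edge (12, 2)→(14, 8): d=(2,6) right/bottom  bias=-1
    (5,1)@(11, 3): e=[60,4,8] → █
    (6,1)@(13, 3): e=[60,16,-4] → ·
    (3,2)@(7, 5): e=[36,0,36] → █  [on edge]
    (4,2)@(9, 5): e=[36,12,24] → █
    (6,2)@(13, 5): e=[36,36,0] → ·  [on edge]
    (2,3)@(5, 7): e=[12,8,52] → █
    (6,3)@(13, 7): e=[12,56,4] → █
    (2,4)@(5, 9): e=[-12,28,56] → ·
    (3,4)@(7, 9): e=[-12,40,44] → ·
    (4,4)@(9, 9): e=[-12,52,32] → ·
    (5,4)@(11, 9): e=[-12,64,20] → ·
    (6,4)@(13, 9): e=[-12,76,8] → ·
  covered (9 px):
    · · · · · · ·
    · · · · · █ ·
    · · · █ █ █ ·
    · · █ █ █ █ █
    · · · · · · ·
    · · · · · · ·
    · · · · · · ·
    · · · · · · ·
    · · · · · · ·
    · · · · · · ·
    · · · · · · ·
    · · · · · · ·

Z-buffer (winner per pixel, '.' = empty):
  . . . . . . .
  . . . . 0 2 .
  . . 1 2 2 2 .
  . . 2 2 2 2 2
  . . 1 0 0 0 .
  . . 0 0 0 0 0
  . . . . 0 0 0
  . . . . . . .
  . . . . . . .
  . . . . . . .
  . . . . . . .
  . . . . . . .

Final: 1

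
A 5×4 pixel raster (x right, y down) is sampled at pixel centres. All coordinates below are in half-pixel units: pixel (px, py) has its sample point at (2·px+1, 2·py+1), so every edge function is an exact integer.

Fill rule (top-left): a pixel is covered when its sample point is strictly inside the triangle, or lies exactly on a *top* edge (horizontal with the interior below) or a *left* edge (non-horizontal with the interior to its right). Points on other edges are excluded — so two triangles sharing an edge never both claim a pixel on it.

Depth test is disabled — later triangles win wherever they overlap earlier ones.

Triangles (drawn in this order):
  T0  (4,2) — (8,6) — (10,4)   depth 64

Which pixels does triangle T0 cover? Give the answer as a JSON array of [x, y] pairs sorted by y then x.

T0:
  2·area = 16  (B↔C swapped to make it positive)
  edge (4, 2)→(10, 4): d=(6,2) right/bottom  bias=-1
  edge (10, 4)→(8, 6): d=(-2,2) right/bottom  bias=-1
  edge (8, 6)→(4, 2): d=(-4,-4) top-left  bias=+0
    (0,0)@(1, 1): e=[0,24,-8] → ·  [on edge]
    (1,0)@(3, 1): e=[-4,20,0] → ·  [on edge]
    (2,1)@(5, 3): e=[4,12,0] → █  [on edge]
    (3,1)@(7, 3): e=[0,8,8] → ·  [on edge]
    (2,2)@(5, 5): e=[16,8,-8] → ·
    (3,2)@(7, 5): e=[12,4,0] → █  [on edge]
    (4,2)@(9, 5): e=[8,0,8] → ·  [on edge]
    (3,3)@(7, 7): e=[24,0,-8] → ·  [on edge]
    (4,3)@(9, 7): e=[20,-4,0] → ·  [on edge]
  covered (2 px):
    · · · · ·
    · · █ · ·
    · · · █ ·
    · · · · ·

Answer: [[2,1],[3,2]]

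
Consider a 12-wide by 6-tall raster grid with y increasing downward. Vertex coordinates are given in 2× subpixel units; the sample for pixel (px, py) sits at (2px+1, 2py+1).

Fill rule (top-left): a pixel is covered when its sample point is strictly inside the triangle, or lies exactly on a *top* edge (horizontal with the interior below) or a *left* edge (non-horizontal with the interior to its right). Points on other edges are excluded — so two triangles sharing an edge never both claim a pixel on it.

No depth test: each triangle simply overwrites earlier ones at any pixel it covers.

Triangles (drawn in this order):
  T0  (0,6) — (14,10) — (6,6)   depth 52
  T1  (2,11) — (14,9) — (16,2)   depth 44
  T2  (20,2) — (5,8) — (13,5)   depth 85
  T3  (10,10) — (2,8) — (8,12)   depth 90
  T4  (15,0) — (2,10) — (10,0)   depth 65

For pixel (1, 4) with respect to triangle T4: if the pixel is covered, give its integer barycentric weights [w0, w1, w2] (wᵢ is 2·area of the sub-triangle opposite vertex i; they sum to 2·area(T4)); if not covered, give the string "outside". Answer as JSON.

T0:
  2·area = 24  (B↔C swapped to make it positive)
  edge (0, 6)→(6, 6): d=(6,0) top-left  bias=+0
  edge (6, 6)→(14, 10): d=(8,4) right/bottom  bias=-1
  edge (14, 10)→(0, 6): d=(-14,-4) top-left  bias=+0
    (2,3)@(5, 7): e=[6,12,6] → X
    (3,3)@(7, 7): e=[6,4,14] → X
    (4,3)@(9, 7): e=[6,-4,22] → .
    (2,4)@(5, 9): e=[18,28,-22] → .
    (3,4)@(7, 9): e=[18,20,-14] → .
    (5,4)@(11, 9): e=[18,4,2] → X
    (6,4)@(13, 9): e=[18,-4,10] → .
    (5,5)@(11, 11): e=[30,20,-26] → .
  covered (3 px):
    . . . . . . . . . . . .
    . . . . . . . . . . . .
    . . . . . . . . . . . .
    . . X X . . . . . . . .
    . . . . . X . . . . . .
    . . . . . . . . . . . .
T1:
  2·area = 80  (B↔C swapped to make it positive)
  edge (2, 11)→(16, 2): d=(14,-9) top-left  bias=+0
  edge (16, 2)→(14, 9): d=(-2,7) right/bottom  bias=-1
  edge (14, 9)→(2, 11): d=(-12,2) right/bottom  bias=-1
    (7,1)@(15, 3): e=[5,5,70] → X
    (8,1)@(17, 3): e=[23,-9,66] → .
    (6,2)@(13, 5): e=[15,15,50] → X
    (8,2)@(17, 5): e=[51,-13,42] → .
    (4,3)@(9, 7): e=[7,39,34] → X
    (5,3)@(11, 7): e=[25,25,30] → X
    (7,3)@(15, 7): e=[61,-3,22] → .
    (3,4)@(7, 9): e=[17,49,14] → X
    (7,4)@(15, 9): e=[89,-7,-2] → .
    (3,5)@(7, 11): e=[45,45,-10] → .
    (4,5)@(9, 11): e=[63,31,-14] → .
    (5,5)@(11, 11): e=[81,17,-18] → .
  covered (10 px):
    . . . . . . . . . . . .
    . . . . . . . X . . . .
    . . . . . . X X . . . .
    . . . . X X X . . . . .
    . . . X X X X . . . . .
    . . . . . . . . . . . .
T2:
  2·area = 3  (B↔C swapped to make it positive)
  edge (20, 2)→(13, 5): d=(-7,3) right/bottom  bias=-1
  edge (13, 5)→(5, 8): d=(-8,3) right/bottom  bias=-1
  edge (5, 8)→(20, 2): d=(15,-6) top-left  bias=+0
    (6,2)@(13, 5): e=[0,0,3] → .  [on edge]
  covered (0 px):
    . . . . . . . . . . . .
    . . . . . . . . . . . .
    . . . . . . . . . . . .
    . . . . . . . . . . . .
    . . . . . . . . . . . .
    . . . . . . . . . . . .
T3:
  2·area = 20  (B↔C swapped to make it positive)
  edge (10, 10)→(8, 12): d=(-2,2) right/bottom  bias=-1
  edge (8, 12)→(2, 8): d=(-6,-4) top-left  bias=+0
  edge (2, 8)→(10, 10): d=(8,2) right/bottom  bias=-1
    (9,0)@(19, 1): e=[0,110,-90] → .  [on edge]
    (8,1)@(17, 3): e=[0,90,-70] → .  [on edge]
    (7,2)@(15, 5): e=[0,70,-50] → .  [on edge]
    (6,3)@(13, 7): e=[0,50,-30] → .  [on edge]
    (2,4)@(5, 9): e=[12,6,2] → X
    (3,4)@(7, 9): e=[8,14,-2] → .
    (5,4)@(11, 9): e=[0,30,-10] → .  [on edge]
    (2,5)@(5, 11): e=[8,-6,18] → .
    (3,5)@(7, 11): e=[4,2,14] → X
    (4,5)@(9, 11): e=[0,10,10] → .  [on edge]
  covered (2 px):
    . . . . . . . . . . . .
    . . . . . . . . . . . .
    . . . . . . . . . . . .
    . . . . . . . . . . . .
    . . X . . . . . . . . .
    . . . X . . . . . . . .
T4:
  2·area = 50
  edge (15, 0)→(2, 10): d=(-13,10) right/bottom  bias=-1
  edge (2, 10)→(10, 0): d=(8,-10) top-left  bias=+0
  edge (10, 0)→(15, 0): d=(5,0) top-left  bias=+0
    (5,0)@(11, 1): e=[27,18,5] → X
    (6,0)@(13, 1): e=[7,38,5] → X
    (7,0)@(15, 1): e=[-13,58,5] → .
    (4,1)@(9, 3): e=[21,14,15] → X
    (6,1)@(13, 3): e=[-19,54,15] → .
    (3,2)@(7, 5): e=[15,10,25] → X
    (4,2)@(9, 5): e=[-5,30,25] → .
    (5,2)@(11, 5): e=[-25,50,25] → .
    (2,3)@(5, 7): e=[9,6,35] → X
    (3,3)@(7, 7): e=[-11,26,35] → .
    (1,4)@(3, 9): e=[3,2,45] → X
    (2,4)@(5, 9): e=[-17,22,45] → .
  covered (7 px):
    . . . . . X X . . . . .
    . . . . X X . . . . . .
    . . . X . . . . . . . .
    . . X . . . . . . . . .
    . X . . . . . . . . . .
    . . . . . . . . . . . .

Result: [2,45,3]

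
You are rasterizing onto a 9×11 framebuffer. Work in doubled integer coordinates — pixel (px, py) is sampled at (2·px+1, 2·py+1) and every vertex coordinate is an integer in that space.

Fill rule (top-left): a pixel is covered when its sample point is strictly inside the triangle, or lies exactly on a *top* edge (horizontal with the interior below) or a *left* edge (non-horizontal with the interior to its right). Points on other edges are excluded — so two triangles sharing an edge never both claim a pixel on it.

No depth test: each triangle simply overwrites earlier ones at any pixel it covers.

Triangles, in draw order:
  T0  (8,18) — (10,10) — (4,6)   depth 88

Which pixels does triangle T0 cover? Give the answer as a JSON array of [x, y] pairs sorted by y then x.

T0:
  2·area = 56  (B↔C swapped to make it positive)
  edge (8, 18)→(4, 6): d=(-4,-12) top-left  bias=+0
  edge (4, 6)→(10, 10): d=(6,4) right/bottom  bias=-1
  edge (10, 10)→(8, 18): d=(-2,8) right/bottom  bias=-1
    (1,1)@(3, 3): e=[0,-14,70] → ·  [on edge]
    (2,3)@(5, 7): e=[8,2,46] → #
    (3,3)@(7, 7): e=[32,-6,30] → ·
    (2,4)@(5, 9): e=[0,14,42] → #  [on edge]
    (3,4)@(7, 9): e=[24,6,26] → #
    (4,4)@(9, 9): e=[48,-2,10] → ·
    (2,5)@(5, 11): e=[-8,26,38] → ·
    (3,5)@(7, 11): e=[16,18,22] → #
    (4,5)@(9, 11): e=[40,10,6] → #
    (5,5)@(11, 11): e=[64,2,-10] → ·
    (3,6)@(7, 13): e=[8,30,18] → #
    (5,6)@(11, 13): e=[56,14,-14] → ·
    (3,7)@(7, 15): e=[0,42,14] → #  [on edge]
    (4,10)@(9, 21): e=[0,70,-14] → ·  [on edge]
  covered (8 px):
    · · · · · · · · ·
    · · · · · · · · ·
    · · · · · · · · ·
    · · # · · · · · ·
    · · # # · · · · ·
    · · · # # · · · ·
    · · · # # · · · ·
    · · · # · · · · ·
    · · · · · · · · ·
    · · · · · · · · ·
    · · · · · · · · ·

Answer: [[2,3],[2,4],[3,4],[3,5],[4,5],[3,6],[4,6],[3,7]]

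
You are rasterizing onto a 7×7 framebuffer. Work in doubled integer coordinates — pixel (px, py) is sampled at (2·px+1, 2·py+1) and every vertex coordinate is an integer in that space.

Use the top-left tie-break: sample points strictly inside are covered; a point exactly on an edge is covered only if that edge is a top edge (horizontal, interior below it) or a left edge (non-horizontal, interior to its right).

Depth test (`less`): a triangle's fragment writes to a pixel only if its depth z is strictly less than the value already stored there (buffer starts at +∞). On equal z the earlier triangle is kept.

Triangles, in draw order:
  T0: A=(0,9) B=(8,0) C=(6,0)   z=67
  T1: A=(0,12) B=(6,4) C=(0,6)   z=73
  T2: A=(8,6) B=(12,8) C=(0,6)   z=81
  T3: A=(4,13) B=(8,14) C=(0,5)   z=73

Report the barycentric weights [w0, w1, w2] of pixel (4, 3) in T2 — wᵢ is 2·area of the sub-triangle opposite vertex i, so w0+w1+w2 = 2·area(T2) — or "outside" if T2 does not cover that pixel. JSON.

T0:
  2·area = 18  (B↔C swapped to make it positive)
  edge (0, 9)→(6, 0): d=(6,-9) top-left  bias=+0
  edge (6, 0)→(8, 0): d=(2,0) top-left  bias=+0
  edge (8, 0)→(0, 9): d=(-8,9) right/bottom  bias=-1
    (3,0)@(7, 1): e=[15,2,1] → █
    (4,0)@(9, 1): e=[33,2,-17] → ·
    (2,1)@(5, 3): e=[9,6,3] → █
    (3,1)@(7, 3): e=[27,6,-15] → ·
    (1,2)@(3, 5): e=[3,10,5] → █
    (2,2)@(5, 5): e=[21,10,-13] → ·
    (1,3)@(3, 7): e=[15,14,-11] → ·
  covered (3 px):
    · · · █ · · ·
    · · █ · · · ·
    · █ · · · · ·
    · · · · · · ·
    · · · · · · ·
    · · · · · · ·
    · · · · · · ·
T1:
  2·area = 36  (B↔C swapped to make it positive)
  edge (0, 12)→(0, 6): d=(0,-6) top-left  bias=+0
  edge (0, 6)→(6, 4): d=(6,-2) top-left  bias=+0
  edge (6, 4)→(0, 12): d=(-6,8) right/bottom  bias=-1
    (4,1)@(9, 3): e=[54,0,-18] → ·  [on edge]
    (1,2)@(3, 5): e=[18,0,18] → █  [on edge]
    (2,2)@(5, 5): e=[30,4,2] → █
    (3,2)@(7, 5): e=[42,8,-14] → ·
    (0,3)@(1, 7): e=[6,8,22] → █
    (2,3)@(5, 7): e=[30,16,-10] → ·
    (0,4)@(1, 9): e=[6,20,10] → █
    (1,4)@(3, 9): e=[18,24,-6] → ·
    (0,5)@(1, 11): e=[6,32,-2] → ·
  covered (5 px):
    · · · · · · ·
    · · · · · · ·
    · █ █ · · · ·
    █ █ · · · · ·
    █ · · · · · ·
    · · · · · · ·
    · · · · · · ·
T2:
  2·area = 16
  edge (8, 6)→(12, 8): d=(4,2) right/bottom  bias=-1
  edge (12, 8)→(0, 6): d=(-12,-2) top-left  bias=+0
  edge (0, 6)→(8, 6): d=(8,0) top-left  bias=+0
    (3,3)@(7, 7): e=[6,2,8] → █
    (4,3)@(9, 7): e=[2,6,8] → █
    (5,3)@(11, 7): e=[-2,10,8] → ·
    (3,4)@(7, 9): e=[14,-22,24] → ·
    (4,4)@(9, 9): e=[10,-18,24] → ·
  covered (2 px):
    · · · · · · ·
    · · · · · · ·
    · · · · · · ·
    · · · █ █ · ·
    · · · · · · ·
    · · · · · · ·
    · · · · · · ·
T3:
  2·area = 28  (B↔C swapped to make it positive)
  edge (4, 13)→(0, 5): d=(-4,-8) top-left  bias=+0
  edge (0, 5)→(8, 14): d=(8,9) right/bottom  bias=-1
  edge (8, 14)→(4, 13): d=(-4,-1) top-left  bias=+0
    (0,3)@(1, 7): e=[0,7,21] → █  [on edge]
    (1,3)@(3, 7): e=[16,-11,23] → ·
    (0,4)@(1, 9): e=[-8,23,13] → ·
    (1,4)@(3, 9): e=[8,5,15] → █
    (2,4)@(5, 9): e=[24,-13,17] → ·
    (1,5)@(3, 11): e=[0,21,7] → █  [on edge]
    (2,5)@(5, 11): e=[16,3,9] → █
    (3,5)@(7, 11): e=[32,-15,11] → ·
    (1,6)@(3, 13): e=[-8,37,-1] → ·
    (2,6)@(5, 13): e=[8,19,1] → █
    (3,6)@(7, 13): e=[24,1,3] → █
    (4,6)@(9, 13): e=[40,-17,5] → ·
  covered (6 px):
    · · · · · · ·
    · · · · · · ·
    · · · · · · ·
    █ · · · · · ·
    · █ · · · · ·
    · █ █ · · · ·
    · · █ █ · · ·

Result: [6,8,2]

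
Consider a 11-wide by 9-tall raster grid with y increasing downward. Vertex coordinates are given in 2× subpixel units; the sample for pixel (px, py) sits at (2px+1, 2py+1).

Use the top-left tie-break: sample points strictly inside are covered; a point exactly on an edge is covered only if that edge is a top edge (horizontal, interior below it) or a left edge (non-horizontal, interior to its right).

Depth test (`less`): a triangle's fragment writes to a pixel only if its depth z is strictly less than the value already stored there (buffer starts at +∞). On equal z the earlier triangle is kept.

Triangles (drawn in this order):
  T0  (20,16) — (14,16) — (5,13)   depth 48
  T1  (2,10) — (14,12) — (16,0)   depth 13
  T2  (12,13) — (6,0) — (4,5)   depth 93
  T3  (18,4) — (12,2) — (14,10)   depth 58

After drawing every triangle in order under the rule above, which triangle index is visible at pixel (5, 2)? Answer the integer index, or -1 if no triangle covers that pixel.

T0:
  2·area = 18
  edge (20, 16)→(14, 16): d=(-6,0) right/bottom  bias=-1
  edge (14, 16)→(5, 13): d=(-9,-3) top-left  bias=+0
  edge (5, 13)→(20, 16): d=(15,3) right/bottom  bias=-1
    (2,6)@(5, 13): e=[18,0,0] → ·  [on edge]
    (5,7)@(11, 15): e=[6,0,12] → #  [on edge]
    (6,7)@(13, 15): e=[6,6,6] → #
    (7,7)@(15, 15): e=[6,12,0] → ·  [on edge]
    (5,8)@(11, 17): e=[-6,-18,42] → ·
    (6,8)@(13, 17): e=[-6,-12,36] → ·
    (8,8)@(17, 17): e=[-6,0,24] → ·  [on edge]
  covered (2 px):
    · · · · · · · · · · ·
    · · · · · · · · · · ·
    · · · · · · · · · · ·
    · · · · · · · · · · ·
    · · · · · · · · · · ·
    · · · · · · · · · · ·
    · · · · · · · · · · ·
    · · · · · # # · · · ·
    · · · · · · · · · · ·
T1:
  2·area = 148  (B↔C swapped to make it positive)
  edge (2, 10)→(16, 0): d=(14,-10) top-left  bias=+0
  edge (16, 0)→(14, 12): d=(-2,12) right/bottom  bias=-1
  edge (14, 12)→(2, 10): d=(-12,-2) top-left  bias=+0
    (7,0)@(15, 1): e=[4,10,134] → #
    (8,0)@(17, 1): e=[24,-14,138] → ·
    (6,1)@(13, 3): e=[12,30,106] → #
    (8,1)@(17, 3): e=[52,-18,114] → ·
    (4,2)@(9, 5): e=[0,74,74] → #  [on edge]
    (5,2)@(11, 5): e=[20,50,78] → #
    (8,2)@(17, 5): e=[80,-22,90] → ·
    (3,3)@(7, 7): e=[8,94,46] → #
    (7,3)@(15, 7): e=[88,-2,62] → ·
    (2,4)@(5, 9): e=[16,114,18] → #
    (7,4)@(15, 9): e=[116,-6,38] → ·
    (2,5)@(5, 11): e=[44,110,-6] → ·
  covered (19 px):
    · · · · · · · # · · ·
    · · · · · · # # · · ·
    · · · · # # # # · · ·
    · · · # # # # · · · ·
    · · # # # # # · · · ·
    · · · · # # # · · · ·
    · · · · · · · · · · ·
    · · · · · · · · · · ·
    · · · · · · · · · · ·
T2:
  2·area = 56  (B↔C swapped to make it positive)
  edge (12, 13)→(4, 5): d=(-8,-8) top-left  bias=+0
  edge (4, 5)→(6, 0): d=(2,-5) top-left  bias=+0
  edge (6, 0)→(12, 13): d=(6,13) right/bottom  bias=-1
    (2,1)@(5, 3): e=[24,1,31] → #
    (3,1)@(7, 3): e=[40,11,5] → #
    (4,1)@(9, 3): e=[56,21,-21] → ·
    (2,2)@(5, 5): e=[8,5,43] → #
    (4,2)@(9, 5): e=[40,25,-9] → ·
    (2,3)@(5, 7): e=[-8,9,55] → ·
    (3,3)@(7, 7): e=[8,19,29] → #
    (4,3)@(9, 7): e=[24,29,3] → #
    (5,3)@(11, 7): e=[40,39,-23] → ·
    (3,4)@(7, 9): e=[-8,23,41] → ·
    (4,4)@(9, 9): e=[8,33,15] → #
    (5,4)@(11, 9): e=[24,43,-11] → ·
  covered (8 px):
    · · · · · · · · · · ·
    · · # # · · · · · · ·
    · · # # · · · · · · ·
    · · · # # · · · · · ·
    · · · · # · · · · · ·
    · · · · · # · · · · ·
    · · · · · · · · · · ·
    · · · · · · · · · · ·
    · · · · · · · · · · ·
T3:
  2·area = 44  (B↔C swapped to make it positive)
  edge (18, 4)→(14, 10): d=(-4,6) right/bottom  bias=-1
  edge (14, 10)→(12, 2): d=(-2,-8) top-left  bias=+0
  edge (12, 2)→(18, 4): d=(6,2) right/bottom  bias=-1
    (4,0)@(9, 1): e=[66,-22,0] → ·  [on edge]
    (6,1)@(13, 3): e=[34,6,4] → #
    (7,1)@(15, 3): e=[22,22,0] → ·  [on edge]
    (6,2)@(13, 5): e=[26,2,16] → #
    (7,2)@(15, 5): e=[14,18,12] → #
    (8,2)@(17, 5): e=[2,34,8] → #
    (9,2)@(19, 5): e=[-10,50,4] → ·
    (10,2)@(21, 5): e=[-22,66,0] → ·  [on edge]
    (6,3)@(13, 7): e=[18,-2,28] → ·
    (7,3)@(15, 7): e=[6,14,24] → #
    (8,3)@(17, 7): e=[-6,30,20] → ·
    (7,4)@(15, 9): e=[-2,10,36] → ·
  covered (5 px):
    · · · · · · · · · · ·
    · · · · · · # · · · ·
    · · · · · · # # # · ·
    · · · · · · · # · · ·
    · · · · · · · · · · ·
    · · · · · · · · · · ·
    · · · · · · · · · · ·
    · · · · · · · · · · ·
    · · · · · · · · · · ·

Z-buffer (winner per pixel, '.' = empty):
  . . . . . . . 1 . . .
  . . 2 2 . . 1 1 . . .
  . . 2 2 1 1 1 1 3 . .
  . . . 1 1 1 1 3 . . .
  . . 1 1 1 1 1 . . . .
  . . . . 1 1 1 . . . .
  . . . . . . . . . . .
  . . . . . 0 0 . . . .
  . . . . . . . . . . .

Answer: 1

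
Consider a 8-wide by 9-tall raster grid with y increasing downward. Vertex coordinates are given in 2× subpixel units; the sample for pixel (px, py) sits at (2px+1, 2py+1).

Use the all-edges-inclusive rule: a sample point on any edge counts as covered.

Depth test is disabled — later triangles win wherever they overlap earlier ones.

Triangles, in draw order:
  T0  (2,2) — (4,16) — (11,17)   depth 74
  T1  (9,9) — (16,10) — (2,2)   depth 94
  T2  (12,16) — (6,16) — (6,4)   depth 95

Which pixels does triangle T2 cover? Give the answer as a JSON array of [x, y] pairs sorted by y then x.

T0:
  2·area = 96  (B↔C swapped to make it positive)
  edge (2, 2)→(11, 17): d=(9,15) inclusive
  edge (11, 17)→(4, 16): d=(-7,-1) inclusive
  edge (4, 16)→(2, 2): d=(-2,-14) inclusive
    (1,2)@(3, 5): e=[12,76,8] → #
    (2,2)@(5, 5): e=[-18,78,36] → ·
    (1,3)@(3, 7): e=[30,62,4] → #
    (2,3)@(5, 7): e=[0,64,32] → #  [on edge]
    (3,3)@(7, 7): e=[-30,66,60] → ·
    (1,4)@(3, 9): e=[48,48,0] → #  [on edge]
    (3,4)@(7, 9): e=[-12,52,56] → ·
    (1,5)@(3, 11): e=[66,34,-4] → ·
    (2,5)@(5, 11): e=[36,36,24] → #
    (3,5)@(7, 11): e=[6,38,52] → #
    (4,5)@(9, 11): e=[-24,40,80] → ·
    (2,6)@(5, 13): e=[54,22,20] → #
    (5,8)@(11, 17): e=[0,0,96] → #  [on edge]
  covered (13 px):
    · · · · · · · ·
    · · · · · · · ·
    · # · · · · · ·
    · # # · · · · ·
    · # # · · · · ·
    · · # # · · · ·
    · · # # · · · ·
    · · # # # · · ·
    · · · · · # · ·
T1:
  2·area = 42  (B↔C swapped to make it positive)
  edge (9, 9)→(2, 2): d=(-7,-7) inclusive
  edge (2, 2)→(16, 10): d=(14,8) inclusive
  edge (16, 10)→(9, 9): d=(-7,-1) inclusive
    (0,0)@(1, 1): e=[0,-6,48] → ·  [on edge]
    (1,1)@(3, 3): e=[0,6,36] → #  [on edge]
    (2,1)@(5, 3): e=[14,-10,38] → ·
    (1,2)@(3, 5): e=[-14,34,22] → ·
    (2,2)@(5, 5): e=[0,18,24] → #  [on edge]
    (3,2)@(7, 5): e=[14,2,26] → #
    (4,2)@(9, 5): e=[28,-14,28] → ·
    (2,3)@(5, 7): e=[-14,46,10] → ·
    (3,3)@(7, 7): e=[0,30,12] → #  [on edge]
    (4,3)@(9, 7): e=[14,14,14] → #
    (5,3)@(11, 7): e=[28,-2,16] → ·
    (3,4)@(7, 9): e=[-14,58,-2] → ·
    (4,4)@(9, 9): e=[0,42,0] → #  [on edge]
    (5,5)@(11, 11): e=[0,54,-12] → ·  [on edge]
    (6,6)@(13, 13): e=[0,66,-24] → ·  [on edge]
    (7,7)@(15, 15): e=[0,78,-36] → ·  [on edge]
  covered (8 px):
    · · · · · · · ·
    · # · · · · · ·
    · · # # · · · ·
    · · · # # · · ·
    · · · · # # # ·
    · · · · · · · ·
    · · · · · · · ·
    · · · · · · · ·
    · · · · · · · ·
T2:
  2·area = 72
  edge (12, 16)→(6, 16): d=(-6,0) inclusive
  edge (6, 16)→(6, 4): d=(0,-12) inclusive
  edge (6, 4)→(12, 16): d=(6,12) inclusive
    (3,3)@(7, 7): e=[54,12,6] → #
    (4,3)@(9, 7): e=[54,36,-18] → ·
    (3,4)@(7, 9): e=[42,12,18] → #
    (4,4)@(9, 9): e=[42,36,-6] → ·
    (3,5)@(7, 11): e=[30,12,30] → #
    (4,5)@(9, 11): e=[30,36,6] → #
    (5,5)@(11, 11): e=[30,60,-18] → ·
    (3,6)@(7, 13): e=[18,12,42] → #
    (5,6)@(11, 13): e=[18,60,-6] → ·
    (3,7)@(7, 15): e=[6,12,54] → #
    (5,7)@(11, 15): e=[6,60,6] → #
    (6,7)@(13, 15): e=[6,84,-18] → ·
  covered (9 px):
    · · · · · · · ·
    · · · · · · · ·
    · · · · · · · ·
    · · · # · · · ·
    · · · # · · · ·
    · · · # # · · ·
    · · · # # · · ·
    · · · # # # · ·
    · · · · · · · ·

Answer: [[3,3],[3,4],[3,5],[4,5],[3,6],[4,6],[3,7],[4,7],[5,7]]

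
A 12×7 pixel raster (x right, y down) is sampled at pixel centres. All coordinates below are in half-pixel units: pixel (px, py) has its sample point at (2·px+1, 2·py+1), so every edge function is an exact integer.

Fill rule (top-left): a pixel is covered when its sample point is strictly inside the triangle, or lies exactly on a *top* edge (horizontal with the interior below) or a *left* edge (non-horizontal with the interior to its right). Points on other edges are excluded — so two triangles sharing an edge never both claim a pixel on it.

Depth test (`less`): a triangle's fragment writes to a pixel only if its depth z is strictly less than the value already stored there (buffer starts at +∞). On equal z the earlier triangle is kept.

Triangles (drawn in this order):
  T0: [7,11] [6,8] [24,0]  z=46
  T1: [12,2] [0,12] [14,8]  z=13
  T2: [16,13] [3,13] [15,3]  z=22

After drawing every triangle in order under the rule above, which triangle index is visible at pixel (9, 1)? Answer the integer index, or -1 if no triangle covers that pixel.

T0:
  2·area = 62
  edge (7, 11)→(6, 8): d=(-1,-3) top-left  bias=+0
  edge (6, 8)→(24, 0): d=(18,-8) top-left  bias=+0
  edge (24, 0)→(7, 11): d=(-17,11) right/bottom  bias=-1
    (9,1)@(19, 3): e=[44,14,4] → #
    (10,1)@(21, 3): e=[50,30,-18] → ·
    (2,2)@(5, 5): e=[0,-62,124] → ·  [on edge]
    (6,2)@(13, 5): e=[24,2,36] → #
    (7,2)@(15, 5): e=[30,18,14] → #
    (8,2)@(17, 5): e=[36,34,-8] → ·
    (9,2)@(19, 5): e=[42,50,-30] → ·
    (4,3)@(9, 7): e=[10,6,46] → #
    (5,3)@(11, 7): e=[16,22,24] → #
    (7,3)@(15, 7): e=[28,54,-20] → ·
    (3,4)@(7, 9): e=[2,26,34] → #
    (5,4)@(11, 9): e=[14,58,-10] → ·
    (3,5)@(7, 11): e=[0,62,0] → ·  [on edge]
  covered (8 px):
    · · · · · · · · · · · ·
    · · · · · · · · · # · ·
    · · · · · · # # · · · ·
    · · · · # # # · · · · ·
    · · · # # · · · · · · ·
    · · · · · · · · · · · ·
    · · · · · · · · · · · ·
T1:
  2·area = 92  (B↔C swapped to make it positive)
  edge (12, 2)→(14, 8): d=(2,6) right/bottom  bias=-1
  edge (14, 8)→(0, 12): d=(-14,4) right/bottom  bias=-1
  edge (0, 12)→(12, 2): d=(12,-10) top-left  bias=+0
    (5,1)@(11, 3): e=[8,82,2] → #
    (6,1)@(13, 3): e=[-4,74,22] → ·
    (4,2)@(9, 5): e=[24,62,6] → #
    (6,2)@(13, 5): e=[0,46,46] → ·  [on edge]
    (3,3)@(7, 7): e=[40,42,10] → #
    (6,3)@(13, 7): e=[4,18,70] → #
    (7,3)@(15, 7): e=[-8,10,90] → ·
    (2,4)@(5, 9): e=[56,22,14] → #
    (5,4)@(11, 9): e=[20,-2,74] → ·
    (6,4)@(13, 9): e=[8,-10,94] → ·
    (1,5)@(3, 11): e=[72,2,18] → #
    (2,5)@(5, 11): e=[60,-6,38] → ·
    (7,5)@(15, 11): e=[0,-46,138] → ·  [on edge]
  covered (11 px):
    · · · · · · · · · · · ·
    · · · · · # · · · · · ·
    · · · · # # · · · · · ·
    · · · # # # # · · · · ·
    · · # # # · · · · · · ·
    · # · · · · · · · · · ·
    · · · · · · · · · · · ·
T2:
  2·area = 130
  edge (16, 13)→(3, 13): d=(-13,0) right/bottom  bias=-1
  edge (3, 13)→(15, 3): d=(12,-10) top-left  bias=+0
  edge (15, 3)→(16, 13): d=(1,10) right/bottom  bias=-1
    (7,1)@(15, 3): e=[130,0,0] → ·  [on edge]
    (6,2)@(13, 5): e=[104,4,22] → #
    (7,2)@(15, 5): e=[104,24,2] → #
    (8,2)@(17, 5): e=[104,44,-18] → ·
    (5,3)@(11, 7): e=[78,8,44] → #
    (8,3)@(17, 7): e=[78,68,-16] → ·
    (4,4)@(9, 9): e=[52,12,66] → #
    (8,4)@(17, 9): e=[52,92,-14] → ·
    (3,5)@(7, 11): e=[26,16,88] → #
    (8,5)@(17, 11): e=[26,116,-12] → ·
    (0,6)@(1, 13): e=[0,-20,150] → ·  [on edge]
    (1,6)@(3, 13): e=[0,0,130] → ·  [on edge]
    (2,6)@(5, 13): e=[0,20,110] → ·  [on edge]
    (3,6)@(7, 13): e=[0,40,90] → ·  [on edge]
    (4,6)@(9, 13): e=[0,60,70] → ·  [on edge]
    (5,6)@(11, 13): e=[0,80,50] → ·  [on edge]
    (6,6)@(13, 13): e=[0,100,30] → ·  [on edge]
    (7,6)@(15, 13): e=[0,120,10] → ·  [on edge]
    (8,6)@(17, 13): e=[0,140,-10] → ·  [on edge]
    (9,6)@(19, 13): e=[0,160,-30] → ·  [on edge]
    (10,6)@(21, 13): e=[0,180,-50] → ·  [on edge]
    (11,6)@(23, 13): e=[0,200,-70] → ·  [on edge]
  covered (14 px):
    · · · · · · · · · · · ·
    · · · · · · · · · · · ·
    · · · · · · # # · · · ·
    · · · · · # # # · · · ·
    · · · · # # # # · · · ·
    · · · # # # # # · · · ·
    · · · · · · · · · · · ·

Z-buffer (winner per pixel, '.' = empty):
  . . . . . . . . . . . .
  . . . . . 1 . . . 0 . .
  . . . . 1 1 2 2 . . . .
  . . . 1 1 1 1 2 . . . .
  . . 1 1 1 2 2 2 . . . .
  . 1 . 2 2 2 2 2 . . . .
  . . . . . . . . . . . .

Answer: 0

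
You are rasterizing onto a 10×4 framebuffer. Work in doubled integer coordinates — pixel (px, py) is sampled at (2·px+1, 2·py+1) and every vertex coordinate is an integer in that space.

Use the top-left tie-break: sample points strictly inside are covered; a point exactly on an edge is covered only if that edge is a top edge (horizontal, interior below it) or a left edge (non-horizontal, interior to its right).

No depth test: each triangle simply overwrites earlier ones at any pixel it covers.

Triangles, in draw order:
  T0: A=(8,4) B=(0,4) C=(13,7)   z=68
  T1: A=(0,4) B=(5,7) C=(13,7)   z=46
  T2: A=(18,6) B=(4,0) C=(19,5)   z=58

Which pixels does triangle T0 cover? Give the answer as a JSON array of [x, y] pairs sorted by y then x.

T0:
  2·area = 24  (B↔C swapped to make it positive)
  edge (8, 4)→(13, 7): d=(5,3) right/bottom  bias=-1
  edge (13, 7)→(0, 4): d=(-13,-3) top-left  bias=+0
  edge (0, 4)→(8, 4): d=(8,0) top-left  bias=+0
    (1,0)@(3, 1): e=[0,48,-24] → .  [on edge]
    (2,2)@(5, 5): e=[14,2,8] → X
    (3,2)@(7, 5): e=[8,8,8] → X
    (4,2)@(9, 5): e=[2,14,8] → X
    (5,2)@(11, 5): e=[-4,20,8] → .
    (2,3)@(5, 7): e=[24,-24,24] → .
    (3,3)@(7, 7): e=[18,-18,24] → .
    (4,3)@(9, 7): e=[12,-12,24] → .
    (6,3)@(13, 7): e=[0,0,24] → .  [on edge]
  covered (3 px):
    . . . . . . . . . .
    . . . . . . . . . .
    . . X X X . . . . .
    . . . . . . . . . .
T1:
  2·area = 24  (B↔C swapped to make it positive)
  edge (0, 4)→(13, 7): d=(13,3) right/bottom  bias=-1
  edge (13, 7)→(5, 7): d=(-8,0) right/bottom  bias=-1
  edge (5, 7)→(0, 4): d=(-5,-3) top-left  bias=+0
    (1,2)@(3, 5): e=[4,16,4] → X
    (2,2)@(5, 5): e=[-2,16,10] → .
    (0,3)@(1, 7): e=[36,0,-12] → .  [on edge]
    (1,3)@(3, 7): e=[30,0,-6] → .  [on edge]
    (2,3)@(5, 7): e=[24,0,0] → .  [on edge]
    (3,3)@(7, 7): e=[18,0,6] → .  [on edge]
    (4,3)@(9, 7): e=[12,0,12] → .  [on edge]
    (5,3)@(11, 7): e=[6,0,18] → .  [on edge]
    (6,3)@(13, 7): e=[0,0,24] → .  [on edge]
    (7,3)@(15, 7): e=[-6,0,30] → .  [on edge]
    (8,3)@(17, 7): e=[-12,0,36] → .  [on edge]
    (9,3)@(19, 7): e=[-18,0,42] → .  [on edge]
  covered (1 px):
    . . . . . . . . . .
    . . . . . . . . . .
    . X . . . . . . . .
    . . . . . . . . . .
T2:
  2·area = 20
  edge (18, 6)→(4, 0): d=(-14,-6) top-left  bias=+0
  edge (4, 0)→(19, 5): d=(15,5) right/bottom  bias=-1
  edge (19, 5)→(18, 6): d=(-1,1) right/bottom  bias=-1
    (3,0)@(7, 1): e=[4,0,16] → .  [on edge]
    (5,1)@(11, 3): e=[0,10,10] → X  [on edge]
    (6,1)@(13, 3): e=[12,0,8] → .  [on edge]
    (5,2)@(11, 5): e=[-28,40,8] → .
    (8,2)@(17, 5): e=[8,10,2] → X
    (9,2)@(19, 5): e=[20,0,0] → .  [on edge]
    (8,3)@(17, 7): e=[-20,40,0] → .  [on edge]
  covered (2 px):
    . . . . . . . . . .
    . . . . . X . . . .
    . . . . . . . . X .
    . . . . . . . . . .

Answer: [[2,2],[3,2],[4,2]]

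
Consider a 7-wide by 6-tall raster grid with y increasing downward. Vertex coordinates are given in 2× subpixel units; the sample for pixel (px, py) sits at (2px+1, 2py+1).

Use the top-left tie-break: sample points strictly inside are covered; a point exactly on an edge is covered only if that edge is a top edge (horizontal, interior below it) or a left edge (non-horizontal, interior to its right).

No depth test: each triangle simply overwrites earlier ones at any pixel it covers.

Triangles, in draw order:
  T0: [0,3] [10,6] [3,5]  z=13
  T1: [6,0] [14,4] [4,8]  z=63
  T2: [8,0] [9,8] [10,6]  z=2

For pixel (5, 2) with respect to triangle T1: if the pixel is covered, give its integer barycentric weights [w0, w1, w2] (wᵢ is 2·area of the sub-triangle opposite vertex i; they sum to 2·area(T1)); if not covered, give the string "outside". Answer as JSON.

T0:
  2·area = 11
  edge (0, 3)→(10, 6): d=(10,3) right/bottom  bias=-1
  edge (10, 6)→(3, 5): d=(-7,-1) top-left  bias=+0
  edge (3, 5)→(0, 3): d=(-3,-2) top-left  bias=+0
    (1,2)@(3, 5): e=[11,0,0] → █  [on edge]
    (2,2)@(5, 5): e=[5,2,4] → █
    (3,2)@(7, 5): e=[-1,4,8] → ·
    (1,3)@(3, 7): e=[31,-14,-6] → ·
    (2,3)@(5, 7): e=[25,-12,-2] → ·
    (4,4)@(9, 9): e=[33,-22,0] → ·  [on edge]
  covered (2 px):
    · · · · · · ·
    · · · · · · ·
    · █ █ · · · ·
    · · · · · · ·
    · · · · · · ·
    · · · · · · ·
T1:
  2·area = 72
  edge (6, 0)→(14, 4): d=(8,4) right/bottom  bias=-1
  edge (14, 4)→(4, 8): d=(-10,4) right/bottom  bias=-1
  edge (4, 8)→(6, 0): d=(2,-8) top-left  bias=+0
    (3,0)@(7, 1): e=[4,58,10] → █
    (4,0)@(9, 1): e=[-4,50,26] → ·
    (3,1)@(7, 3): e=[20,38,14] → █
    (4,1)@(9, 3): e=[12,30,30] → █
    (5,1)@(11, 3): e=[4,22,46] → █
    (6,1)@(13, 3): e=[-4,14,62] → ·
    (2,2)@(5, 5): e=[44,26,2] → █
    (6,2)@(13, 5): e=[12,-6,66] → ·
    (2,3)@(5, 7): e=[60,6,6] → █
    (3,3)@(7, 7): e=[52,-2,22] → ·
    (4,3)@(9, 7): e=[44,-10,38] → ·
    (5,3)@(11, 7): e=[36,-18,54] → ·
  covered (9 px):
    · · · █ · · ·
    · · · █ █ █ ·
    · · █ █ █ █ ·
    · · █ · · · ·
    · · · · · · ·
    · · · · · · ·
T2:
  2·area = 10  (B↔C swapped to make it positive)
  edge (8, 0)→(10, 6): d=(2,6) right/bottom  bias=-1
  edge (10, 6)→(9, 8): d=(-1,2) right/bottom  bias=-1
  edge (9, 8)→(8, 0): d=(-1,-8) top-left  bias=+0
    (4,1)@(9, 3): e=[0,5,5] → ·  [on edge]
    (4,2)@(9, 5): e=[4,3,3] → █
    (5,2)@(11, 5): e=[-8,-1,19] → ·
    (4,3)@(9, 7): e=[8,1,1] → █
    (5,3)@(11, 7): e=[-4,-3,17] → ·
    (4,4)@(9, 9): e=[12,-1,-1] → ·
    (5,4)@(11, 9): e=[0,-5,15] → ·  [on edge]
  covered (2 px):
    · · · · · · ·
    · · · · · · ·
    · · · · █ · ·
    · · · · █ · ·
    · · · · · · ·
    · · · · · · ·

Final: [2,50,20]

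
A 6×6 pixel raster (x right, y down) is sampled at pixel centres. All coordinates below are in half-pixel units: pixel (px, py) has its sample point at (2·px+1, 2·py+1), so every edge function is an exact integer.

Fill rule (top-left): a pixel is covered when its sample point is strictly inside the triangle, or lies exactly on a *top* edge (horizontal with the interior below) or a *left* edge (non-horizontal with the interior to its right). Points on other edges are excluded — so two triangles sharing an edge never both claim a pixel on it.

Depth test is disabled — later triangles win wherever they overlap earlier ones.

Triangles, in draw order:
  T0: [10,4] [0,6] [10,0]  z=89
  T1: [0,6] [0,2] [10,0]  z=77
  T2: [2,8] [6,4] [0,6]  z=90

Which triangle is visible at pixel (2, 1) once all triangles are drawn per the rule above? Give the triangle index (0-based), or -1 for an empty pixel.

T0:
  2·area = 40
  edge (10, 4)→(0, 6): d=(-10,2) right/bottom  bias=-1
  edge (0, 6)→(10, 0): d=(10,-6) top-left  bias=+0
  edge (10, 0)→(10, 4): d=(0,4) right/bottom  bias=-1
    (4,0)@(9, 1): e=[32,4,4] → X
    (5,0)@(11, 1): e=[28,16,-4] → .
    (2,1)@(5, 3): e=[20,0,20] → X  [on edge]
    (3,1)@(7, 3): e=[16,12,12] → X
    (5,1)@(11, 3): e=[8,36,-4] → .
    (1,2)@(3, 5): e=[4,8,28] → X
    (2,2)@(5, 5): e=[0,20,20] → .  [on edge]
    (3,2)@(7, 5): e=[-4,32,12] → .
    (4,2)@(9, 5): e=[-8,44,4] → .
    (1,3)@(3, 7): e=[-16,28,28] → .
  covered (5 px):
    . . . . X .
    . . X X X .
    . X . . . .
    . . . . . .
    . . . . . .
    . . . . . .
T1:
  2·area = 40
  edge (0, 6)→(0, 2): d=(0,-4) top-left  bias=+0
  edge (0, 2)→(10, 0): d=(10,-2) top-left  bias=+0
  edge (10, 0)→(0, 6): d=(-10,6) right/bottom  bias=-1
    (2,0)@(5, 1): e=[20,0,20] → X  [on edge]
    (3,0)@(7, 1): e=[28,4,8] → X
    (4,0)@(9, 1): e=[36,8,-4] → .
    (0,1)@(1, 3): e=[4,12,24] → X
    (1,1)@(3, 3): e=[12,16,12] → X
    (2,1)@(5, 3): e=[20,20,0] → .  [on edge]
    (3,1)@(7, 3): e=[28,24,-12] → .
    (0,2)@(1, 5): e=[4,32,4] → X
    (1,2)@(3, 5): e=[12,36,-8] → .
    (0,3)@(1, 7): e=[4,52,-16] → .
  covered (5 px):
    . . X X . .
    X X . . . .
    X . . . . .
    . . . . . .
    . . . . . .
    . . . . . .
T2:
  2·area = 16  (B↔C swapped to make it positive)
  edge (2, 8)→(0, 6): d=(-2,-2) top-left  bias=+0
  edge (0, 6)→(6, 4): d=(6,-2) top-left  bias=+0
  edge (6, 4)→(2, 8): d=(-4,4) right/bottom  bias=-1
    (4,0)@(9, 1): e=[28,-12,0] → .  [on edge]
    (3,1)@(7, 3): e=[20,-4,0] → .  [on edge]
    (4,1)@(9, 3): e=[24,0,-8] → .  [on edge]
    (1,2)@(3, 5): e=[8,0,8] → X  [on edge]
    (2,2)@(5, 5): e=[12,4,0] → .  [on edge]
    (0,3)@(1, 7): e=[0,8,8] → X  [on edge]
    (1,3)@(3, 7): e=[4,12,0] → .  [on edge]
    (0,4)@(1, 9): e=[-4,20,0] → .  [on edge]
    (1,4)@(3, 9): e=[0,24,-8] → .  [on edge]
    (2,5)@(5, 11): e=[0,40,-24] → .  [on edge]
  covered (2 px):
    . . . . . .
    . . . . . .
    . X . . . .
    X . . . . .
    . . . . . .
    . . . . . .

Z-buffer (winner per pixel, '.' = empty):
  . . 1 1 0 .
  1 1 0 0 0 .
  1 2 . . . .
  2 . . . . .
  . . . . . .
  . . . . . .

Final: 0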